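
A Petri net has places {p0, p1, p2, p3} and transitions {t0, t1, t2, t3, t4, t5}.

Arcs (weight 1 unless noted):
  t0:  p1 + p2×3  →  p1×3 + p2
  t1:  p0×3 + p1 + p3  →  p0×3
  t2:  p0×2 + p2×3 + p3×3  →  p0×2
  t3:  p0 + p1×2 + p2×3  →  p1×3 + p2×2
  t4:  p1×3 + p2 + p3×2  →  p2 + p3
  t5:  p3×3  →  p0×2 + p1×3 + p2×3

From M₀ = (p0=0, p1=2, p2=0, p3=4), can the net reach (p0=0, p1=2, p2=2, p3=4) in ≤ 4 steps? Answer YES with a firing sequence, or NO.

NO — not reachable within 4 firings

depth 0: 1 marking
depth 1: 2 markings reached so far
depth 2: 4 markings reached so far
depth 3: 4 markings reached so far
(frontier empty at depth 3; search complete)
target is not among the 4 markings reachable within 4 steps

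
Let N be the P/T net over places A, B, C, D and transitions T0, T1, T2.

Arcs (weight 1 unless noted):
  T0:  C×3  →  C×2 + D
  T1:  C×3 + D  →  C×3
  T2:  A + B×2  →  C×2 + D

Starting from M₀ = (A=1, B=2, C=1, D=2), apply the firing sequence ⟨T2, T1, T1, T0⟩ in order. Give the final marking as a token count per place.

step 1: fire T2:  (A=1, B=2, C=1, D=2) → (A=0, B=0, C=3, D=3)
step 2: fire T1:  (A=0, B=0, C=3, D=3) → (A=0, B=0, C=3, D=2)
step 3: fire T1:  (A=0, B=0, C=3, D=2) → (A=0, B=0, C=3, D=1)
step 4: fire T0:  (A=0, B=0, C=3, D=1) → (A=0, B=0, C=2, D=2)

(A=0, B=0, C=2, D=2)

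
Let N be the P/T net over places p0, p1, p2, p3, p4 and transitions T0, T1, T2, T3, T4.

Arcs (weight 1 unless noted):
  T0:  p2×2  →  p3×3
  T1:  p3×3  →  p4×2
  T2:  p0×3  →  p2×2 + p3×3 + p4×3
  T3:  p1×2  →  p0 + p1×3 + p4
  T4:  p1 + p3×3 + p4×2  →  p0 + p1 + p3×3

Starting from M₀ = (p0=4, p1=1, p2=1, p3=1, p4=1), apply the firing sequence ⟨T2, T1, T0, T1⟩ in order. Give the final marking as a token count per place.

step 1: fire T2:  (p0=4, p1=1, p2=1, p3=1, p4=1) → (p0=1, p1=1, p2=3, p3=4, p4=4)
step 2: fire T1:  (p0=1, p1=1, p2=3, p3=4, p4=4) → (p0=1, p1=1, p2=3, p3=1, p4=6)
step 3: fire T0:  (p0=1, p1=1, p2=3, p3=1, p4=6) → (p0=1, p1=1, p2=1, p3=4, p4=6)
step 4: fire T1:  (p0=1, p1=1, p2=1, p3=4, p4=6) → (p0=1, p1=1, p2=1, p3=1, p4=8)

(p0=1, p1=1, p2=1, p3=1, p4=8)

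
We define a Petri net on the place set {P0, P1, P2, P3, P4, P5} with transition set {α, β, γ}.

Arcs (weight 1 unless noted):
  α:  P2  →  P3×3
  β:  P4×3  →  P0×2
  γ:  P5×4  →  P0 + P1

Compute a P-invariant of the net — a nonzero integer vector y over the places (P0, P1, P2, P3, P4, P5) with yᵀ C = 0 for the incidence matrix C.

Incidence matrix C (rows=places, cols=transitions):
        α    β    γ
   P0   0    2    1
   P1   0    0    1
   P2  -1    0    0
   P3   3    0    0
   P4   0   -3    0
   P5   0    0   -4

Candidate y = [0, 0, 3, 1, 0, 0]; check y·C column-wise:
  col α: 3·-1 + 1·3 = 0
  col β: 0·2 + 3·0 + 1·0 + 0·-3 = 0
  col γ: 0·1 + 0·1 + 3·0 + 1·0 + 0·-4 = 0

y = (P0:0, P1:0, P2:3, P3:1, P4:0, P5:0)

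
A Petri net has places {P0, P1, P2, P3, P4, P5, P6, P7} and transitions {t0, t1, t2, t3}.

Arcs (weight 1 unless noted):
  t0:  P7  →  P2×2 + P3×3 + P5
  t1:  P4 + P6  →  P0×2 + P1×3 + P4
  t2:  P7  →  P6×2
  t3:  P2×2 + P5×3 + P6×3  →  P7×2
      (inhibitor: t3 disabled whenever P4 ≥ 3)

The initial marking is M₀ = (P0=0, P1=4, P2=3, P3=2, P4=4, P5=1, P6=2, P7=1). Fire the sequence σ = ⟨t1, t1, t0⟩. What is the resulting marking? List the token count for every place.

(P0=4, P1=10, P2=5, P3=5, P4=4, P5=2, P6=0, P7=0)

step 1: fire t1:  (P0=0, P1=4, P2=3, P3=2, P4=4, P5=1, P6=2, P7=1) → (P0=2, P1=7, P2=3, P3=2, P4=4, P5=1, P6=1, P7=1)
step 2: fire t1:  (P0=2, P1=7, P2=3, P3=2, P4=4, P5=1, P6=1, P7=1) → (P0=4, P1=10, P2=3, P3=2, P4=4, P5=1, P6=0, P7=1)
step 3: fire t0:  (P0=4, P1=10, P2=3, P3=2, P4=4, P5=1, P6=0, P7=1) → (P0=4, P1=10, P2=5, P3=5, P4=4, P5=2, P6=0, P7=0)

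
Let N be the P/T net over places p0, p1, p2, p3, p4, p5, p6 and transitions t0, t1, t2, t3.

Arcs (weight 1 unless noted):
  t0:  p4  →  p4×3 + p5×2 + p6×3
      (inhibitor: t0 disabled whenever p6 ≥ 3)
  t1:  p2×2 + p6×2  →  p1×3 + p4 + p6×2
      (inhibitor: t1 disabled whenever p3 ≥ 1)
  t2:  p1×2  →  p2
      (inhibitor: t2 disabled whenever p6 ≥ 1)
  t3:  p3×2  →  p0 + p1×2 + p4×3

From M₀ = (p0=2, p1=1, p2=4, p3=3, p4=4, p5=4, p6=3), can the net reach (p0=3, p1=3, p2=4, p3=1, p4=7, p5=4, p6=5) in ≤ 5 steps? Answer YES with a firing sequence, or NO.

depth 0: 1 marking
depth 1: 2 markings reached so far
depth 2: 2 markings reached so far
(frontier empty at depth 2; search complete)
target is not among the 2 markings reachable within 5 steps

NO — not reachable within 5 firings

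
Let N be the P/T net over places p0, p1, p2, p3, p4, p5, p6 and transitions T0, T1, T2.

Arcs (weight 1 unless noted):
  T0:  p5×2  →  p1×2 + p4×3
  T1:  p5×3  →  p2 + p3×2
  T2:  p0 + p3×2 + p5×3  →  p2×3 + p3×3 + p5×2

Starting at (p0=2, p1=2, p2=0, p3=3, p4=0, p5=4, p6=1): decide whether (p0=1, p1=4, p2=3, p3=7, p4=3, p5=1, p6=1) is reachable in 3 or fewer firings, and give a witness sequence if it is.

NO — not reachable within 3 firings

depth 0: 1 marking
depth 1: 4 markings reached so far
depth 2: 8 markings reached so far
depth 3: 9 markings reached so far
target is not among the 9 markings reachable within 3 steps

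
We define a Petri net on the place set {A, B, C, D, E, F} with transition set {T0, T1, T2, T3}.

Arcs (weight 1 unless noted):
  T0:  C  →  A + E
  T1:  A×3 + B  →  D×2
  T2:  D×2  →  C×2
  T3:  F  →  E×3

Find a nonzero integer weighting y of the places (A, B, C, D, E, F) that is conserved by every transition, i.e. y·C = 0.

y = (A:1, B:-1, C:1, D:1, E:0, F:0)

Incidence matrix C (rows=places, cols=transitions):
       T0   T1   T2   T3
    A   1   -3    0    0
    B   0   -1    0    0
    C  -1    0    2    0
    D   0    2   -2    0
    E   1    0    0    3
    F   0    0    0   -1

Candidate y = [1, -1, 1, 1, 0, 0]; check y·C column-wise:
  col T0: 1·1 + -1·0 + 1·-1 + 1·0 + 0·1 = 0
  col T1: 1·-3 + -1·-1 + 1·0 + 1·2 = 0
  col T2: 1·0 + -1·0 + 1·2 + 1·-2 = 0
  col T3: 1·0 + -1·0 + 1·0 + 1·0 + 0·3 + 0·-1 = 0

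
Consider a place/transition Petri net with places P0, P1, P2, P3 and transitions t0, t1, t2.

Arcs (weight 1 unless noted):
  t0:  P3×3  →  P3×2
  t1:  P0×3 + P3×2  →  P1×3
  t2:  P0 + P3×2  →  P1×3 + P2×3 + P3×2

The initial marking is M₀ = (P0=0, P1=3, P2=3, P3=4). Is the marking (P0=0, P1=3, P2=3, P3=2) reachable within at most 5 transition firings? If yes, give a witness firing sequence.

YES — reachable via ⟨t0, t0⟩ (2 firings)

step 1: fire t0:  (P0=0, P1=3, P2=3, P3=4) → (P0=0, P1=3, P2=3, P3=3)
step 2: fire t0:  (P0=0, P1=3, P2=3, P3=3) → (P0=0, P1=3, P2=3, P3=2)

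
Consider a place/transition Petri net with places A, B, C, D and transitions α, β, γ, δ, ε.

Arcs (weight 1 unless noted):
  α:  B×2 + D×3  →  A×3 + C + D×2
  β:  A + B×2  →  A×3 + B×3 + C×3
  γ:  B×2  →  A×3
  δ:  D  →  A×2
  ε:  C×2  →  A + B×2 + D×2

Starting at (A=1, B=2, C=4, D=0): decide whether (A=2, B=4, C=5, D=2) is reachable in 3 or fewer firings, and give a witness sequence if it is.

depth 0: 1 marking
depth 1: 4 markings reached so far
depth 2: 10 markings reached so far
depth 3: 22 markings reached so far
target is not among the 22 markings reachable within 3 steps

NO — not reachable within 3 firings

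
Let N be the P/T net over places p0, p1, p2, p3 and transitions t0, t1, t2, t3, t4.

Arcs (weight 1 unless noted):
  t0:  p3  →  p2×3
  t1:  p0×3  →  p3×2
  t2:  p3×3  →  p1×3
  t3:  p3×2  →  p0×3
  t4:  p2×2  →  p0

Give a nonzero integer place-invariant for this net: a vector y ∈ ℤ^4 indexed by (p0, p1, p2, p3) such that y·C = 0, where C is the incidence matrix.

Incidence matrix C (rows=places, cols=transitions):
       t0   t1   t2   t3   t4
   p0   0   -3    0    3    1
   p1   0    0    3    0    0
   p2   3    0    0    0   -2
   p3  -1    2   -3   -2    0

Candidate y = [2, 3, 1, 3]; check y·C column-wise:
  col t0: 2·0 + 3·0 + 1·3 + 3·-1 = 0
  col t1: 2·-3 + 3·0 + 1·0 + 3·2 = 0
  col t2: 2·0 + 3·3 + 1·0 + 3·-3 = 0
  col t3: 2·3 + 3·0 + 1·0 + 3·-2 = 0
  col t4: 2·1 + 3·0 + 1·-2 + 3·0 = 0

y = (p0:2, p1:3, p2:1, p3:3)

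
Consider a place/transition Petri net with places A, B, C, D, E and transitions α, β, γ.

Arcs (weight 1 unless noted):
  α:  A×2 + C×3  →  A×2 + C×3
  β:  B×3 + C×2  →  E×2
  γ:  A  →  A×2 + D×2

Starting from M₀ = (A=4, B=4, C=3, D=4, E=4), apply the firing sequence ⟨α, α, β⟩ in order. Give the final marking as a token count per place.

(A=4, B=1, C=1, D=4, E=6)

step 1: fire α:  (A=4, B=4, C=3, D=4, E=4) → (A=4, B=4, C=3, D=4, E=4)
step 2: fire α:  (A=4, B=4, C=3, D=4, E=4) → (A=4, B=4, C=3, D=4, E=4)
step 3: fire β:  (A=4, B=4, C=3, D=4, E=4) → (A=4, B=1, C=1, D=4, E=6)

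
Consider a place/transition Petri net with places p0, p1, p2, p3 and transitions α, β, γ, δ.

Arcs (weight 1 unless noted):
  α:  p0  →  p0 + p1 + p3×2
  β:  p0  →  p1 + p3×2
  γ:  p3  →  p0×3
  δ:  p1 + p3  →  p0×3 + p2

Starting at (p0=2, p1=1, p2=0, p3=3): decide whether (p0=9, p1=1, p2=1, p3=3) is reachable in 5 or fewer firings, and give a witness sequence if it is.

NO — not reachable within 5 firings

depth 0: 1 marking
depth 1: 5 markings reached so far
depth 2: 14 markings reached so far
depth 3: 31 markings reached so far
depth 4: 57 markings reached so far
depth 5: 100 markings reached so far
target is not among the 100 markings reachable within 5 steps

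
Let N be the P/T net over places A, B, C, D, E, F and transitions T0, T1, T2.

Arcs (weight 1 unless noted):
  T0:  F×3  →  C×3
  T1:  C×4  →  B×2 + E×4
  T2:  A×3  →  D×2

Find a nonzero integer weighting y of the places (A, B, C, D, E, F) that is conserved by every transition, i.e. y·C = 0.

Incidence matrix C (rows=places, cols=transitions):
       T0   T1   T2
    A   0    0   -3
    B   0    2    0
    C   3   -4    0
    D   0    0    2
    E   0    4    0
    F  -3    0    0

Candidate y = [2, 0, 0, 3, 0, 0]; check y·C column-wise:
  col T0: 2·0 + 0·3 + 3·0 + 0·-3 = 0
  col T1: 2·0 + 0·2 + 0·-4 + 3·0 + 0·4 = 0
  col T2: 2·-3 + 3·2 = 0

y = (A:2, B:0, C:0, D:3, E:0, F:0)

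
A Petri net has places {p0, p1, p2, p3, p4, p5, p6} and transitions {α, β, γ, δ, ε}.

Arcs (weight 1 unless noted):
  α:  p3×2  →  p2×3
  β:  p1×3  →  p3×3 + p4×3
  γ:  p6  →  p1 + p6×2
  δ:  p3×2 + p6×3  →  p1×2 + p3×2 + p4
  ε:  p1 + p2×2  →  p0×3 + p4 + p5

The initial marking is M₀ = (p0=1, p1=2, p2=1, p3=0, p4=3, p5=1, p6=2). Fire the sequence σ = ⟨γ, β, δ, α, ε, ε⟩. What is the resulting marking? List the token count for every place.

(p0=7, p1=0, p2=0, p3=1, p4=9, p5=3, p6=0)

step 1: fire γ:  (p0=1, p1=2, p2=1, p3=0, p4=3, p5=1, p6=2) → (p0=1, p1=3, p2=1, p3=0, p4=3, p5=1, p6=3)
step 2: fire β:  (p0=1, p1=3, p2=1, p3=0, p4=3, p5=1, p6=3) → (p0=1, p1=0, p2=1, p3=3, p4=6, p5=1, p6=3)
step 3: fire δ:  (p0=1, p1=0, p2=1, p3=3, p4=6, p5=1, p6=3) → (p0=1, p1=2, p2=1, p3=3, p4=7, p5=1, p6=0)
step 4: fire α:  (p0=1, p1=2, p2=1, p3=3, p4=7, p5=1, p6=0) → (p0=1, p1=2, p2=4, p3=1, p4=7, p5=1, p6=0)
step 5: fire ε:  (p0=1, p1=2, p2=4, p3=1, p4=7, p5=1, p6=0) → (p0=4, p1=1, p2=2, p3=1, p4=8, p5=2, p6=0)
step 6: fire ε:  (p0=4, p1=1, p2=2, p3=1, p4=8, p5=2, p6=0) → (p0=7, p1=0, p2=0, p3=1, p4=9, p5=3, p6=0)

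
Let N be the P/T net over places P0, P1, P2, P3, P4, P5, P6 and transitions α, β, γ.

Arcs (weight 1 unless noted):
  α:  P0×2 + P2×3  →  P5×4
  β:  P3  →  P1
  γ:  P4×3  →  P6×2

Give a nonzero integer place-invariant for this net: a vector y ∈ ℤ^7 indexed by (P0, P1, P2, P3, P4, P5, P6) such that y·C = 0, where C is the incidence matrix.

Incidence matrix C (rows=places, cols=transitions):
        α    β    γ
   P0  -2    0    0
   P1   0    1    0
   P2  -3    0    0
   P3   0   -1    0
   P4   0    0   -3
   P5   4    0    0
   P6   0    0    2

Candidate y = [3, 0, -2, 0, 0, 0, 0]; check y·C column-wise:
  col α: 3·-2 + -2·-3 + 0·4 = 0
  col β: 3·0 + 0·1 + -2·0 + 0·-1 = 0
  col γ: 3·0 + -2·0 + 0·-3 + 0·2 = 0

y = (P0:3, P1:0, P2:-2, P3:0, P4:0, P5:0, P6:0)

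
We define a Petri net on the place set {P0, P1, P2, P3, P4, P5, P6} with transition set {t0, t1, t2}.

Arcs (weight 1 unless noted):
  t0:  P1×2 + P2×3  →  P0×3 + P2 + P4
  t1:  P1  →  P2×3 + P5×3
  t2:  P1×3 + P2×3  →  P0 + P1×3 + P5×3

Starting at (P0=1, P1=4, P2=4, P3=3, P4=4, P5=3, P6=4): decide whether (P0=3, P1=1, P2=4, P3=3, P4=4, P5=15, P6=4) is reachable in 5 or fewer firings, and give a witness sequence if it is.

NO — not reachable within 5 firings

depth 0: 1 marking
depth 1: 4 markings reached so far
depth 2: 7 markings reached so far
depth 3: 12 markings reached so far
depth 4: 16 markings reached so far
depth 5: 19 markings reached so far
target is not among the 19 markings reachable within 5 steps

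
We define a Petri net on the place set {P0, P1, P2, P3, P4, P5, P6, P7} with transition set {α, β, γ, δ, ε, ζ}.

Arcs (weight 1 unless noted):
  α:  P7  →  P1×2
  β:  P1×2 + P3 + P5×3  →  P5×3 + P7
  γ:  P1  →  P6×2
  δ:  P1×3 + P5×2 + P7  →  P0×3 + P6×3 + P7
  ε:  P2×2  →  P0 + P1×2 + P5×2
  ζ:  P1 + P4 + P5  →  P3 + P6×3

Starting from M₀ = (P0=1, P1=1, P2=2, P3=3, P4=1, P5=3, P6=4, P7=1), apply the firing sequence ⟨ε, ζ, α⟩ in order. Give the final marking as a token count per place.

(P0=2, P1=4, P2=0, P3=4, P4=0, P5=4, P6=7, P7=0)

step 1: fire ε:  (P0=1, P1=1, P2=2, P3=3, P4=1, P5=3, P6=4, P7=1) → (P0=2, P1=3, P2=0, P3=3, P4=1, P5=5, P6=4, P7=1)
step 2: fire ζ:  (P0=2, P1=3, P2=0, P3=3, P4=1, P5=5, P6=4, P7=1) → (P0=2, P1=2, P2=0, P3=4, P4=0, P5=4, P6=7, P7=1)
step 3: fire α:  (P0=2, P1=2, P2=0, P3=4, P4=0, P5=4, P6=7, P7=1) → (P0=2, P1=4, P2=0, P3=4, P4=0, P5=4, P6=7, P7=0)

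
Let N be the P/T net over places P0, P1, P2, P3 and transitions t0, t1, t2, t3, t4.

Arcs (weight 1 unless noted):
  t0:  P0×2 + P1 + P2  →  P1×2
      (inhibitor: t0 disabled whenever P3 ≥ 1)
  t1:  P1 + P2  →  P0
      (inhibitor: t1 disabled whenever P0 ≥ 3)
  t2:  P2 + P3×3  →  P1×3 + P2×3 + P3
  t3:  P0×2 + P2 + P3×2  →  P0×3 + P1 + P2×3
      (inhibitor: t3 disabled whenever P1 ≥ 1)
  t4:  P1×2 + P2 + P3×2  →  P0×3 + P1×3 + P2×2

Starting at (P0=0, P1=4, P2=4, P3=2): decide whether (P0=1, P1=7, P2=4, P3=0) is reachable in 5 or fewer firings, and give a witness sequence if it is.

NO — not reachable within 5 firings

depth 0: 1 marking
depth 1: 3 markings reached so far
depth 2: 6 markings reached so far
depth 3: 9 markings reached so far
depth 4: 11 markings reached so far
depth 5: 12 markings reached so far
target is not among the 12 markings reachable within 5 steps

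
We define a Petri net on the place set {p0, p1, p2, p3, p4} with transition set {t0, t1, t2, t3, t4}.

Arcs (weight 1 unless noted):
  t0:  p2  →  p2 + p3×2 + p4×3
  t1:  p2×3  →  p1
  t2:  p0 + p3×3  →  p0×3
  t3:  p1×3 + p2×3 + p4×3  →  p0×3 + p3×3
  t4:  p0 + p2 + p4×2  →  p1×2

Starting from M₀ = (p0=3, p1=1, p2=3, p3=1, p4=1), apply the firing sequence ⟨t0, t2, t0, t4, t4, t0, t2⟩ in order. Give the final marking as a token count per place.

step 1: fire t0:  (p0=3, p1=1, p2=3, p3=1, p4=1) → (p0=3, p1=1, p2=3, p3=3, p4=4)
step 2: fire t2:  (p0=3, p1=1, p2=3, p3=3, p4=4) → (p0=5, p1=1, p2=3, p3=0, p4=4)
step 3: fire t0:  (p0=5, p1=1, p2=3, p3=0, p4=4) → (p0=5, p1=1, p2=3, p3=2, p4=7)
step 4: fire t4:  (p0=5, p1=1, p2=3, p3=2, p4=7) → (p0=4, p1=3, p2=2, p3=2, p4=5)
step 5: fire t4:  (p0=4, p1=3, p2=2, p3=2, p4=5) → (p0=3, p1=5, p2=1, p3=2, p4=3)
step 6: fire t0:  (p0=3, p1=5, p2=1, p3=2, p4=3) → (p0=3, p1=5, p2=1, p3=4, p4=6)
step 7: fire t2:  (p0=3, p1=5, p2=1, p3=4, p4=6) → (p0=5, p1=5, p2=1, p3=1, p4=6)

(p0=5, p1=5, p2=1, p3=1, p4=6)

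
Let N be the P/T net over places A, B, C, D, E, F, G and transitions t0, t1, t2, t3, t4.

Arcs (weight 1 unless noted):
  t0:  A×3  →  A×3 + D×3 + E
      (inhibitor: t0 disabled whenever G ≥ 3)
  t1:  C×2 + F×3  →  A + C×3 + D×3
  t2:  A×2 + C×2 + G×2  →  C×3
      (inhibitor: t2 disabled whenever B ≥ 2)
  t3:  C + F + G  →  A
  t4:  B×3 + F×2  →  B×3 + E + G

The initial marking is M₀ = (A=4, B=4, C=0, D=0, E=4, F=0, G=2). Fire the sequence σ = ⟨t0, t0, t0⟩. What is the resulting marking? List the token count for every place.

step 1: fire t0:  (A=4, B=4, C=0, D=0, E=4, F=0, G=2) → (A=4, B=4, C=0, D=3, E=5, F=0, G=2)
step 2: fire t0:  (A=4, B=4, C=0, D=3, E=5, F=0, G=2) → (A=4, B=4, C=0, D=6, E=6, F=0, G=2)
step 3: fire t0:  (A=4, B=4, C=0, D=6, E=6, F=0, G=2) → (A=4, B=4, C=0, D=9, E=7, F=0, G=2)

(A=4, B=4, C=0, D=9, E=7, F=0, G=2)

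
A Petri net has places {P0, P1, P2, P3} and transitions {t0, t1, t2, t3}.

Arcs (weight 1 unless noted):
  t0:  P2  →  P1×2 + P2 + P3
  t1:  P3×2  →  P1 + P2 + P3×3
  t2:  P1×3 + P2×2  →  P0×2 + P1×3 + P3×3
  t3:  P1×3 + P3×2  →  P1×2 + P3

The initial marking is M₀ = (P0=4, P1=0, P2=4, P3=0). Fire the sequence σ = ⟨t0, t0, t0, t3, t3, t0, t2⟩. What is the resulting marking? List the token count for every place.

step 1: fire t0:  (P0=4, P1=0, P2=4, P3=0) → (P0=4, P1=2, P2=4, P3=1)
step 2: fire t0:  (P0=4, P1=2, P2=4, P3=1) → (P0=4, P1=4, P2=4, P3=2)
step 3: fire t0:  (P0=4, P1=4, P2=4, P3=2) → (P0=4, P1=6, P2=4, P3=3)
step 4: fire t3:  (P0=4, P1=6, P2=4, P3=3) → (P0=4, P1=5, P2=4, P3=2)
step 5: fire t3:  (P0=4, P1=5, P2=4, P3=2) → (P0=4, P1=4, P2=4, P3=1)
step 6: fire t0:  (P0=4, P1=4, P2=4, P3=1) → (P0=4, P1=6, P2=4, P3=2)
step 7: fire t2:  (P0=4, P1=6, P2=4, P3=2) → (P0=6, P1=6, P2=2, P3=5)

(P0=6, P1=6, P2=2, P3=5)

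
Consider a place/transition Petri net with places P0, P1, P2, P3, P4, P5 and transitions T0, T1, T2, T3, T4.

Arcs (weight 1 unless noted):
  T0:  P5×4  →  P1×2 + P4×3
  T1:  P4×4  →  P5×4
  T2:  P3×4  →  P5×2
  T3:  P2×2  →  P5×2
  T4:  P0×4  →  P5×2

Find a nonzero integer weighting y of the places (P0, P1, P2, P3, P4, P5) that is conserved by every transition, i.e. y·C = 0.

y = (P0:1, P1:1, P2:2, P3:1, P4:2, P5:2)

Incidence matrix C (rows=places, cols=transitions):
       T0   T1   T2   T3   T4
   P0   0    0    0    0   -4
   P1   2    0    0    0    0
   P2   0    0    0   -2    0
   P3   0    0   -4    0    0
   P4   3   -4    0    0    0
   P5  -4    4    2    2    2

Candidate y = [1, 1, 2, 1, 2, 2]; check y·C column-wise:
  col T0: 1·0 + 1·2 + 2·0 + 1·0 + 2·3 + 2·-4 = 0
  col T1: 1·0 + 1·0 + 2·0 + 1·0 + 2·-4 + 2·4 = 0
  col T2: 1·0 + 1·0 + 2·0 + 1·-4 + 2·0 + 2·2 = 0
  col T3: 1·0 + 1·0 + 2·-2 + 1·0 + 2·0 + 2·2 = 0
  col T4: 1·-4 + 1·0 + 2·0 + 1·0 + 2·0 + 2·2 = 0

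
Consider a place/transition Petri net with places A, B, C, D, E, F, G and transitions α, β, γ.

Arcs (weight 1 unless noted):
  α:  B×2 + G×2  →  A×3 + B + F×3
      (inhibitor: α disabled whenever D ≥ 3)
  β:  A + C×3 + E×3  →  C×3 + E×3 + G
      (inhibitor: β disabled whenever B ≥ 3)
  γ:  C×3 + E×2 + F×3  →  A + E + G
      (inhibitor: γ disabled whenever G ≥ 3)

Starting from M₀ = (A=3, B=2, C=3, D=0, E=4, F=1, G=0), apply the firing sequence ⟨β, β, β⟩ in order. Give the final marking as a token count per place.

(A=0, B=2, C=3, D=0, E=4, F=1, G=3)

step 1: fire β:  (A=3, B=2, C=3, D=0, E=4, F=1, G=0) → (A=2, B=2, C=3, D=0, E=4, F=1, G=1)
step 2: fire β:  (A=2, B=2, C=3, D=0, E=4, F=1, G=1) → (A=1, B=2, C=3, D=0, E=4, F=1, G=2)
step 3: fire β:  (A=1, B=2, C=3, D=0, E=4, F=1, G=2) → (A=0, B=2, C=3, D=0, E=4, F=1, G=3)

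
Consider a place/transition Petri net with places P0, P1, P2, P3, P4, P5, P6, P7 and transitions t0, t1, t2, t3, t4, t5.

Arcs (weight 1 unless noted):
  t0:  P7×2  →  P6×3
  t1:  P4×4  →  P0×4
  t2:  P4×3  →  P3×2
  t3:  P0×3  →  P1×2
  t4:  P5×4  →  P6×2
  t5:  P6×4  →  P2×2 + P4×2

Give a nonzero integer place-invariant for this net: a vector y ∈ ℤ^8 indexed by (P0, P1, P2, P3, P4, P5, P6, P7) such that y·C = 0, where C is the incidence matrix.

y = (P0:2, P1:3, P2:-2, P3:3, P4:2, P5:0, P6:0, P7:0)

Incidence matrix C (rows=places, cols=transitions):
       t0   t1   t2   t3   t4   t5
   P0   0    4    0   -3    0    0
   P1   0    0    0    2    0    0
   P2   0    0    0    0    0    2
   P3   0    0    2    0    0    0
   P4   0   -4   -3    0    0    2
   P5   0    0    0    0   -4    0
   P6   3    0    0    0    2   -4
   P7  -2    0    0    0    0    0

Candidate y = [2, 3, -2, 3, 2, 0, 0, 0]; check y·C column-wise:
  col t0: 2·0 + 3·0 + -2·0 + 3·0 + 2·0 + 0·3 + 0·-2 = 0
  col t1: 2·4 + 3·0 + -2·0 + 3·0 + 2·-4 = 0
  col t2: 2·0 + 3·0 + -2·0 + 3·2 + 2·-3 = 0
  col t3: 2·-3 + 3·2 + -2·0 + 3·0 + 2·0 = 0
  col t4: 2·0 + 3·0 + -2·0 + 3·0 + 2·0 + 0·-4 + 0·2 = 0
  col t5: 2·0 + 3·0 + -2·2 + 3·0 + 2·2 + 0·-4 = 0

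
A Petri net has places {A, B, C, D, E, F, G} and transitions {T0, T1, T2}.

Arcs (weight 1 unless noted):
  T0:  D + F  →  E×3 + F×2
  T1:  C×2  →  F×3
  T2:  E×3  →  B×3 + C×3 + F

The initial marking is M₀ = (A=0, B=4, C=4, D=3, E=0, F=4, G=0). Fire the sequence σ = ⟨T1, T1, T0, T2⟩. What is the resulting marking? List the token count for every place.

step 1: fire T1:  (A=0, B=4, C=4, D=3, E=0, F=4, G=0) → (A=0, B=4, C=2, D=3, E=0, F=7, G=0)
step 2: fire T1:  (A=0, B=4, C=2, D=3, E=0, F=7, G=0) → (A=0, B=4, C=0, D=3, E=0, F=10, G=0)
step 3: fire T0:  (A=0, B=4, C=0, D=3, E=0, F=10, G=0) → (A=0, B=4, C=0, D=2, E=3, F=11, G=0)
step 4: fire T2:  (A=0, B=4, C=0, D=2, E=3, F=11, G=0) → (A=0, B=7, C=3, D=2, E=0, F=12, G=0)

(A=0, B=7, C=3, D=2, E=0, F=12, G=0)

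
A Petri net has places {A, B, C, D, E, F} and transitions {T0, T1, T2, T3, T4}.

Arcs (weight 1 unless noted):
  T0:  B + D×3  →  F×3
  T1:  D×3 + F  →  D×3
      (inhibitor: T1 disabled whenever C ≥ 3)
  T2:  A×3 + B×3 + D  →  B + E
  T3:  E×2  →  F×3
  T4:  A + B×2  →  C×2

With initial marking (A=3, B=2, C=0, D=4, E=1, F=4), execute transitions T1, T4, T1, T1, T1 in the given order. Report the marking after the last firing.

step 1: fire T1:  (A=3, B=2, C=0, D=4, E=1, F=4) → (A=3, B=2, C=0, D=4, E=1, F=3)
step 2: fire T4:  (A=3, B=2, C=0, D=4, E=1, F=3) → (A=2, B=0, C=2, D=4, E=1, F=3)
step 3: fire T1:  (A=2, B=0, C=2, D=4, E=1, F=3) → (A=2, B=0, C=2, D=4, E=1, F=2)
step 4: fire T1:  (A=2, B=0, C=2, D=4, E=1, F=2) → (A=2, B=0, C=2, D=4, E=1, F=1)
step 5: fire T1:  (A=2, B=0, C=2, D=4, E=1, F=1) → (A=2, B=0, C=2, D=4, E=1, F=0)

(A=2, B=0, C=2, D=4, E=1, F=0)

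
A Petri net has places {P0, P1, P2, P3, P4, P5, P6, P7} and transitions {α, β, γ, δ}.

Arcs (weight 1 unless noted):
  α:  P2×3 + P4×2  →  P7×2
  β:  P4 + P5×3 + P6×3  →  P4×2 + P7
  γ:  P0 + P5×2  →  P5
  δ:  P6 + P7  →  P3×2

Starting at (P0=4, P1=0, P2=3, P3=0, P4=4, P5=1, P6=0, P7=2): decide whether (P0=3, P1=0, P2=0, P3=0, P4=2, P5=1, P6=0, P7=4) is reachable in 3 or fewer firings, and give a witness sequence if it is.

depth 0: 1 marking
depth 1: 2 markings reached so far
depth 2: 2 markings reached so far
(frontier empty at depth 2; search complete)
target is not among the 2 markings reachable within 3 steps

NO — not reachable within 3 firings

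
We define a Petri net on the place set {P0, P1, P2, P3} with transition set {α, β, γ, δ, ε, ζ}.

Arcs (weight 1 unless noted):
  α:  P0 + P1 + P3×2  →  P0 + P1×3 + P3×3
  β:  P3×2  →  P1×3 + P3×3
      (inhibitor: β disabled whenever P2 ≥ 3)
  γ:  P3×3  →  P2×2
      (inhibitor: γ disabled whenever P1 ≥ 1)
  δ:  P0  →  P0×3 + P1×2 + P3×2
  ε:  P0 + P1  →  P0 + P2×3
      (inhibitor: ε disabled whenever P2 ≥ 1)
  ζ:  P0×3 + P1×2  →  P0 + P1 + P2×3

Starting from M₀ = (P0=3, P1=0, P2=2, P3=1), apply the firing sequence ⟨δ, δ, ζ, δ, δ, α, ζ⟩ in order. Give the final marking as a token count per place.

step 1: fire δ:  (P0=3, P1=0, P2=2, P3=1) → (P0=5, P1=2, P2=2, P3=3)
step 2: fire δ:  (P0=5, P1=2, P2=2, P3=3) → (P0=7, P1=4, P2=2, P3=5)
step 3: fire ζ:  (P0=7, P1=4, P2=2, P3=5) → (P0=5, P1=3, P2=5, P3=5)
step 4: fire δ:  (P0=5, P1=3, P2=5, P3=5) → (P0=7, P1=5, P2=5, P3=7)
step 5: fire δ:  (P0=7, P1=5, P2=5, P3=7) → (P0=9, P1=7, P2=5, P3=9)
step 6: fire α:  (P0=9, P1=7, P2=5, P3=9) → (P0=9, P1=9, P2=5, P3=10)
step 7: fire ζ:  (P0=9, P1=9, P2=5, P3=10) → (P0=7, P1=8, P2=8, P3=10)

(P0=7, P1=8, P2=8, P3=10)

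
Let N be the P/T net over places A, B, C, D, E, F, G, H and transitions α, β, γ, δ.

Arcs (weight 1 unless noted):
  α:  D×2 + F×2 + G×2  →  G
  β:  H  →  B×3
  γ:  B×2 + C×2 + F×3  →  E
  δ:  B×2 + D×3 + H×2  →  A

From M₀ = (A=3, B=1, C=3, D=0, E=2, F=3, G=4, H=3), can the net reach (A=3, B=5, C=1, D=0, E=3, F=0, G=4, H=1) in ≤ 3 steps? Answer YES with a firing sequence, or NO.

step 1: fire β:  (A=3, B=1, C=3, D=0, E=2, F=3, G=4, H=3) → (A=3, B=4, C=3, D=0, E=2, F=3, G=4, H=2)
step 2: fire β:  (A=3, B=4, C=3, D=0, E=2, F=3, G=4, H=2) → (A=3, B=7, C=3, D=0, E=2, F=3, G=4, H=1)
step 3: fire γ:  (A=3, B=7, C=3, D=0, E=2, F=3, G=4, H=1) → (A=3, B=5, C=1, D=0, E=3, F=0, G=4, H=1)

YES — reachable via ⟨β, β, γ⟩ (3 firings)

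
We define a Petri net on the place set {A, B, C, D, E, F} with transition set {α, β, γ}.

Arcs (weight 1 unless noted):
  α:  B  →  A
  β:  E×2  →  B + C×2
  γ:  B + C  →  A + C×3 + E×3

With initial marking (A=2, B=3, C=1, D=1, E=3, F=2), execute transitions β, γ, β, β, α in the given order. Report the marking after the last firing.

(A=4, B=4, C=9, D=1, E=0, F=2)

step 1: fire β:  (A=2, B=3, C=1, D=1, E=3, F=2) → (A=2, B=4, C=3, D=1, E=1, F=2)
step 2: fire γ:  (A=2, B=4, C=3, D=1, E=1, F=2) → (A=3, B=3, C=5, D=1, E=4, F=2)
step 3: fire β:  (A=3, B=3, C=5, D=1, E=4, F=2) → (A=3, B=4, C=7, D=1, E=2, F=2)
step 4: fire β:  (A=3, B=4, C=7, D=1, E=2, F=2) → (A=3, B=5, C=9, D=1, E=0, F=2)
step 5: fire α:  (A=3, B=5, C=9, D=1, E=0, F=2) → (A=4, B=4, C=9, D=1, E=0, F=2)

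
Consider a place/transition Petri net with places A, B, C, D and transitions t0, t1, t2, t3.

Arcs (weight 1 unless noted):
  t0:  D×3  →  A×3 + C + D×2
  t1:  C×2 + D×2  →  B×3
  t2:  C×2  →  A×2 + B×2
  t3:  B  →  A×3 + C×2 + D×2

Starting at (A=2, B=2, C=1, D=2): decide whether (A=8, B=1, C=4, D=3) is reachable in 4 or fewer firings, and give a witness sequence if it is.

YES — reachable via ⟨t3, t0⟩ (2 firings)

step 1: fire t3:  (A=2, B=2, C=1, D=2) → (A=5, B=1, C=3, D=4)
step 2: fire t0:  (A=5, B=1, C=3, D=4) → (A=8, B=1, C=4, D=3)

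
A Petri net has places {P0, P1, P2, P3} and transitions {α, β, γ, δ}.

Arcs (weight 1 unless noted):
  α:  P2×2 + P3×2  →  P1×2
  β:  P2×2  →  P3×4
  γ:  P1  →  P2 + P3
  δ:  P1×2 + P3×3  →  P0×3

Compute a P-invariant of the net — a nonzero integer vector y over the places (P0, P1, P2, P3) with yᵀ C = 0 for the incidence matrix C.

y = (P0:3, P1:3, P2:2, P3:1)

Incidence matrix C (rows=places, cols=transitions):
        α    β    γ    δ
   P0   0    0    0    3
   P1   2    0   -1   -2
   P2  -2   -2    1    0
   P3  -2    4    1   -3

Candidate y = [3, 3, 2, 1]; check y·C column-wise:
  col α: 3·0 + 3·2 + 2·-2 + 1·-2 = 0
  col β: 3·0 + 3·0 + 2·-2 + 1·4 = 0
  col γ: 3·0 + 3·-1 + 2·1 + 1·1 = 0
  col δ: 3·3 + 3·-2 + 2·0 + 1·-3 = 0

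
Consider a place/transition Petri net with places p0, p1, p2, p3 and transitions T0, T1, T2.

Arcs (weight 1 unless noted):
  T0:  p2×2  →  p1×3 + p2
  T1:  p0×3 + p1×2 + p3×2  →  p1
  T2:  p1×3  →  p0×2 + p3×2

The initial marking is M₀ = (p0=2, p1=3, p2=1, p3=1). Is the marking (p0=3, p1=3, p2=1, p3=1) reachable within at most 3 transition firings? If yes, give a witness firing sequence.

depth 0: 1 marking
depth 1: 2 markings reached so far
depth 2: 2 markings reached so far
(frontier empty at depth 2; search complete)
target is not among the 2 markings reachable within 3 steps

NO — not reachable within 3 firings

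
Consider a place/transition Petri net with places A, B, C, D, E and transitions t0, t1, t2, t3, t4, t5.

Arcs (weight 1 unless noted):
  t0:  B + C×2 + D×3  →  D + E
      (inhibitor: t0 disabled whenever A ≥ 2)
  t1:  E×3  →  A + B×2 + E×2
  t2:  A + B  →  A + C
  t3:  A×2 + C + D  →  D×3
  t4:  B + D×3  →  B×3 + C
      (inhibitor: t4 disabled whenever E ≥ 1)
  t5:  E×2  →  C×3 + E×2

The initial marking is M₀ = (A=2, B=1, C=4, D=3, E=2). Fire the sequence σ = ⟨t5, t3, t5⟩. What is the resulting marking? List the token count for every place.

(A=0, B=1, C=9, D=5, E=2)

step 1: fire t5:  (A=2, B=1, C=4, D=3, E=2) → (A=2, B=1, C=7, D=3, E=2)
step 2: fire t3:  (A=2, B=1, C=7, D=3, E=2) → (A=0, B=1, C=6, D=5, E=2)
step 3: fire t5:  (A=0, B=1, C=6, D=5, E=2) → (A=0, B=1, C=9, D=5, E=2)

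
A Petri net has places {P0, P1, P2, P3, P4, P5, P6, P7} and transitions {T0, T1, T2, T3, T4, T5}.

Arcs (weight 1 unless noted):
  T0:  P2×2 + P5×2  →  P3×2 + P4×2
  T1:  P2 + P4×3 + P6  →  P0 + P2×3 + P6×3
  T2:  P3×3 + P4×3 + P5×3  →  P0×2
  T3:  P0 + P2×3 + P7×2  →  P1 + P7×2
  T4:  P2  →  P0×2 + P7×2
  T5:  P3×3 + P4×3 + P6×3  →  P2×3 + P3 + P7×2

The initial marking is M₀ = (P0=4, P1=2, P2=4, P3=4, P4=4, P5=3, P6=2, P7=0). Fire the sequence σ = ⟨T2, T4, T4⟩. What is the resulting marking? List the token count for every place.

(P0=10, P1=2, P2=2, P3=1, P4=1, P5=0, P6=2, P7=4)

step 1: fire T2:  (P0=4, P1=2, P2=4, P3=4, P4=4, P5=3, P6=2, P7=0) → (P0=6, P1=2, P2=4, P3=1, P4=1, P5=0, P6=2, P7=0)
step 2: fire T4:  (P0=6, P1=2, P2=4, P3=1, P4=1, P5=0, P6=2, P7=0) → (P0=8, P1=2, P2=3, P3=1, P4=1, P5=0, P6=2, P7=2)
step 3: fire T4:  (P0=8, P1=2, P2=3, P3=1, P4=1, P5=0, P6=2, P7=2) → (P0=10, P1=2, P2=2, P3=1, P4=1, P5=0, P6=2, P7=4)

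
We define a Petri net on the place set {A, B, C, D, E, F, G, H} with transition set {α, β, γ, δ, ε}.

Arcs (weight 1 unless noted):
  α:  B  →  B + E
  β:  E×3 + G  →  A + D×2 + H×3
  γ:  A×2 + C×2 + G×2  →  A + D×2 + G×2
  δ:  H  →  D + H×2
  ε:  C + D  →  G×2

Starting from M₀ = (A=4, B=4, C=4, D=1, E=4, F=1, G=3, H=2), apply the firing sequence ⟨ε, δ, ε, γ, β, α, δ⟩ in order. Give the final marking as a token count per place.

step 1: fire ε:  (A=4, B=4, C=4, D=1, E=4, F=1, G=3, H=2) → (A=4, B=4, C=3, D=0, E=4, F=1, G=5, H=2)
step 2: fire δ:  (A=4, B=4, C=3, D=0, E=4, F=1, G=5, H=2) → (A=4, B=4, C=3, D=1, E=4, F=1, G=5, H=3)
step 3: fire ε:  (A=4, B=4, C=3, D=1, E=4, F=1, G=5, H=3) → (A=4, B=4, C=2, D=0, E=4, F=1, G=7, H=3)
step 4: fire γ:  (A=4, B=4, C=2, D=0, E=4, F=1, G=7, H=3) → (A=3, B=4, C=0, D=2, E=4, F=1, G=7, H=3)
step 5: fire β:  (A=3, B=4, C=0, D=2, E=4, F=1, G=7, H=3) → (A=4, B=4, C=0, D=4, E=1, F=1, G=6, H=6)
step 6: fire α:  (A=4, B=4, C=0, D=4, E=1, F=1, G=6, H=6) → (A=4, B=4, C=0, D=4, E=2, F=1, G=6, H=6)
step 7: fire δ:  (A=4, B=4, C=0, D=4, E=2, F=1, G=6, H=6) → (A=4, B=4, C=0, D=5, E=2, F=1, G=6, H=7)

(A=4, B=4, C=0, D=5, E=2, F=1, G=6, H=7)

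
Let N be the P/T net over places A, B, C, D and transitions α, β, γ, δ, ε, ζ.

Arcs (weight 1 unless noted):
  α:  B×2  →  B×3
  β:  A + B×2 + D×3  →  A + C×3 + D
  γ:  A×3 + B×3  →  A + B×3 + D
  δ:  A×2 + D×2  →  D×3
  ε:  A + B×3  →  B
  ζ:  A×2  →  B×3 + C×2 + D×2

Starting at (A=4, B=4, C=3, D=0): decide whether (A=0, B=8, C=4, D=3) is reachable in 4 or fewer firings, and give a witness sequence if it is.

NO — not reachable within 4 firings

depth 0: 1 marking
depth 1: 5 markings reached so far
depth 2: 13 markings reached so far
depth 3: 23 markings reached so far
depth 4: 34 markings reached so far
target is not among the 34 markings reachable within 4 steps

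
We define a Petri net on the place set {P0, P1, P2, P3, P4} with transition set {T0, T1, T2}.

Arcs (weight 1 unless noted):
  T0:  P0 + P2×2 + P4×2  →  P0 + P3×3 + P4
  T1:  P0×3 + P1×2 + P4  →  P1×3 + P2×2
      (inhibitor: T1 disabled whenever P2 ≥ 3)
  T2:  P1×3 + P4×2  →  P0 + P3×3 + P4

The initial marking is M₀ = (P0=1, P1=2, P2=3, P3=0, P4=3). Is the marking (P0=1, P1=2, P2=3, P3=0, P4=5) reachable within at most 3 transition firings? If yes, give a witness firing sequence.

depth 0: 1 marking
depth 1: 2 markings reached so far
depth 2: 2 markings reached so far
(frontier empty at depth 2; search complete)
target is not among the 2 markings reachable within 3 steps

NO — not reachable within 3 firings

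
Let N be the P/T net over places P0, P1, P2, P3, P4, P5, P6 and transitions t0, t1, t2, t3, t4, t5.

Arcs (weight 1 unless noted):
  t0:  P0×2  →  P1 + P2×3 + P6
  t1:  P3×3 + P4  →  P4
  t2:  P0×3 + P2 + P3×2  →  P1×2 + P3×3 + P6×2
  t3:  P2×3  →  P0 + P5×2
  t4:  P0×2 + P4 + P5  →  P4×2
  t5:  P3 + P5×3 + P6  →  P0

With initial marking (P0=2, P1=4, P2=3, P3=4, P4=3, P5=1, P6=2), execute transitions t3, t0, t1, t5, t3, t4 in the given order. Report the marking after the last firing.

(P0=1, P1=5, P2=0, P3=0, P4=4, P5=1, P6=2)

step 1: fire t3:  (P0=2, P1=4, P2=3, P3=4, P4=3, P5=1, P6=2) → (P0=3, P1=4, P2=0, P3=4, P4=3, P5=3, P6=2)
step 2: fire t0:  (P0=3, P1=4, P2=0, P3=4, P4=3, P5=3, P6=2) → (P0=1, P1=5, P2=3, P3=4, P4=3, P5=3, P6=3)
step 3: fire t1:  (P0=1, P1=5, P2=3, P3=4, P4=3, P5=3, P6=3) → (P0=1, P1=5, P2=3, P3=1, P4=3, P5=3, P6=3)
step 4: fire t5:  (P0=1, P1=5, P2=3, P3=1, P4=3, P5=3, P6=3) → (P0=2, P1=5, P2=3, P3=0, P4=3, P5=0, P6=2)
step 5: fire t3:  (P0=2, P1=5, P2=3, P3=0, P4=3, P5=0, P6=2) → (P0=3, P1=5, P2=0, P3=0, P4=3, P5=2, P6=2)
step 6: fire t4:  (P0=3, P1=5, P2=0, P3=0, P4=3, P5=2, P6=2) → (P0=1, P1=5, P2=0, P3=0, P4=4, P5=1, P6=2)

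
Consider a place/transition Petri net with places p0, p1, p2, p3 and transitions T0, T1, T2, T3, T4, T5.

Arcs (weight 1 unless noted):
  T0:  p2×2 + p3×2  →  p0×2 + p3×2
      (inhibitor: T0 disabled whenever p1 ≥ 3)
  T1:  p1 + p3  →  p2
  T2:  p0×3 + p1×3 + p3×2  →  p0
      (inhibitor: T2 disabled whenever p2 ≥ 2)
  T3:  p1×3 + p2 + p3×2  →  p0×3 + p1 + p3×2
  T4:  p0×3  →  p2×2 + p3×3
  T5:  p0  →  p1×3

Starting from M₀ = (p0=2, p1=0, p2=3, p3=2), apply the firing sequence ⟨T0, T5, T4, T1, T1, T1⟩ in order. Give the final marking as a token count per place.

step 1: fire T0:  (p0=2, p1=0, p2=3, p3=2) → (p0=4, p1=0, p2=1, p3=2)
step 2: fire T5:  (p0=4, p1=0, p2=1, p3=2) → (p0=3, p1=3, p2=1, p3=2)
step 3: fire T4:  (p0=3, p1=3, p2=1, p3=2) → (p0=0, p1=3, p2=3, p3=5)
step 4: fire T1:  (p0=0, p1=3, p2=3, p3=5) → (p0=0, p1=2, p2=4, p3=4)
step 5: fire T1:  (p0=0, p1=2, p2=4, p3=4) → (p0=0, p1=1, p2=5, p3=3)
step 6: fire T1:  (p0=0, p1=1, p2=5, p3=3) → (p0=0, p1=0, p2=6, p3=2)

(p0=0, p1=0, p2=6, p3=2)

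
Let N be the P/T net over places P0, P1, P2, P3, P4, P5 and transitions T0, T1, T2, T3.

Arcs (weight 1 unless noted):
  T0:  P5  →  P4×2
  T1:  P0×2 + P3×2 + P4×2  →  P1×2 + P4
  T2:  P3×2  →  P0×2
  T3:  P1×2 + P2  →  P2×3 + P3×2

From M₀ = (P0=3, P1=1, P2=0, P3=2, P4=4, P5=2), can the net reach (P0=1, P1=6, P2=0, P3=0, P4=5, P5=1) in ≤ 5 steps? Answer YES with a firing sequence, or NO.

NO — not reachable within 5 firings

depth 0: 1 marking
depth 1: 4 markings reached so far
depth 2: 7 markings reached so far
depth 3: 9 markings reached so far
depth 4: 9 markings reached so far
(frontier empty at depth 4; search complete)
target is not among the 9 markings reachable within 5 steps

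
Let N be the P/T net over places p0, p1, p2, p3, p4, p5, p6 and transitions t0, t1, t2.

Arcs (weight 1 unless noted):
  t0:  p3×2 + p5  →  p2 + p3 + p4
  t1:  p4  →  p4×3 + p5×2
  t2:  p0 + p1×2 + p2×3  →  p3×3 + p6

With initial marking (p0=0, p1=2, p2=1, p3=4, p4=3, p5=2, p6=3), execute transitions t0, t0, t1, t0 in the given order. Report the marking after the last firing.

step 1: fire t0:  (p0=0, p1=2, p2=1, p3=4, p4=3, p5=2, p6=3) → (p0=0, p1=2, p2=2, p3=3, p4=4, p5=1, p6=3)
step 2: fire t0:  (p0=0, p1=2, p2=2, p3=3, p4=4, p5=1, p6=3) → (p0=0, p1=2, p2=3, p3=2, p4=5, p5=0, p6=3)
step 3: fire t1:  (p0=0, p1=2, p2=3, p3=2, p4=5, p5=0, p6=3) → (p0=0, p1=2, p2=3, p3=2, p4=7, p5=2, p6=3)
step 4: fire t0:  (p0=0, p1=2, p2=3, p3=2, p4=7, p5=2, p6=3) → (p0=0, p1=2, p2=4, p3=1, p4=8, p5=1, p6=3)

(p0=0, p1=2, p2=4, p3=1, p4=8, p5=1, p6=3)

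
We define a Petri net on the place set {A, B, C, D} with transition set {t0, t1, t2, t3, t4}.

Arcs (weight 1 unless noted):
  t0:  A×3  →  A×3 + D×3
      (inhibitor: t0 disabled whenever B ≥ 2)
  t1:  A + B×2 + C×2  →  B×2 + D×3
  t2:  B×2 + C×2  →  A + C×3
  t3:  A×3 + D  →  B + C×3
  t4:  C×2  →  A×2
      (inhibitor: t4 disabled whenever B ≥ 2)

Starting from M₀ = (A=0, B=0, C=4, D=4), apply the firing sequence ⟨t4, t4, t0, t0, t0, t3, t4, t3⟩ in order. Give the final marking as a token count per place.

(A=0, B=2, C=4, D=11)

step 1: fire t4:  (A=0, B=0, C=4, D=4) → (A=2, B=0, C=2, D=4)
step 2: fire t4:  (A=2, B=0, C=2, D=4) → (A=4, B=0, C=0, D=4)
step 3: fire t0:  (A=4, B=0, C=0, D=4) → (A=4, B=0, C=0, D=7)
step 4: fire t0:  (A=4, B=0, C=0, D=7) → (A=4, B=0, C=0, D=10)
step 5: fire t0:  (A=4, B=0, C=0, D=10) → (A=4, B=0, C=0, D=13)
step 6: fire t3:  (A=4, B=0, C=0, D=13) → (A=1, B=1, C=3, D=12)
step 7: fire t4:  (A=1, B=1, C=3, D=12) → (A=3, B=1, C=1, D=12)
step 8: fire t3:  (A=3, B=1, C=1, D=12) → (A=0, B=2, C=4, D=11)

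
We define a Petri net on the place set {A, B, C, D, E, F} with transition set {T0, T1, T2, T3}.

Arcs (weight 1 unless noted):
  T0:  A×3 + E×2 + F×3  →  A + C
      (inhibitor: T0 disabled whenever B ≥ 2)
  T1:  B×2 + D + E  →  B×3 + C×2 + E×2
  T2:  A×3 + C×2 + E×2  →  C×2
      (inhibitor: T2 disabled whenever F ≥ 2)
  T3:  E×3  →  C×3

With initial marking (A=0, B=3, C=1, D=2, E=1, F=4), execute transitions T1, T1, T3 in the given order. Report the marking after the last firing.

(A=0, B=5, C=8, D=0, E=0, F=4)

step 1: fire T1:  (A=0, B=3, C=1, D=2, E=1, F=4) → (A=0, B=4, C=3, D=1, E=2, F=4)
step 2: fire T1:  (A=0, B=4, C=3, D=1, E=2, F=4) → (A=0, B=5, C=5, D=0, E=3, F=4)
step 3: fire T3:  (A=0, B=5, C=5, D=0, E=3, F=4) → (A=0, B=5, C=8, D=0, E=0, F=4)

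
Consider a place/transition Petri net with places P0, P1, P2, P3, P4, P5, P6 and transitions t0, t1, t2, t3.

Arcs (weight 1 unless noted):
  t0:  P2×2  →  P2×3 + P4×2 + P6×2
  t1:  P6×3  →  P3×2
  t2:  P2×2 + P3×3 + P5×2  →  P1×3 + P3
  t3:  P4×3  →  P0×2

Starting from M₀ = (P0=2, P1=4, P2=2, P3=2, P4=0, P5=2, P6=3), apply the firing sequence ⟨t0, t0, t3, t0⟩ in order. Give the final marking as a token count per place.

(P0=4, P1=4, P2=5, P3=2, P4=3, P5=2, P6=9)

step 1: fire t0:  (P0=2, P1=4, P2=2, P3=2, P4=0, P5=2, P6=3) → (P0=2, P1=4, P2=3, P3=2, P4=2, P5=2, P6=5)
step 2: fire t0:  (P0=2, P1=4, P2=3, P3=2, P4=2, P5=2, P6=5) → (P0=2, P1=4, P2=4, P3=2, P4=4, P5=2, P6=7)
step 3: fire t3:  (P0=2, P1=4, P2=4, P3=2, P4=4, P5=2, P6=7) → (P0=4, P1=4, P2=4, P3=2, P4=1, P5=2, P6=7)
step 4: fire t0:  (P0=4, P1=4, P2=4, P3=2, P4=1, P5=2, P6=7) → (P0=4, P1=4, P2=5, P3=2, P4=3, P5=2, P6=9)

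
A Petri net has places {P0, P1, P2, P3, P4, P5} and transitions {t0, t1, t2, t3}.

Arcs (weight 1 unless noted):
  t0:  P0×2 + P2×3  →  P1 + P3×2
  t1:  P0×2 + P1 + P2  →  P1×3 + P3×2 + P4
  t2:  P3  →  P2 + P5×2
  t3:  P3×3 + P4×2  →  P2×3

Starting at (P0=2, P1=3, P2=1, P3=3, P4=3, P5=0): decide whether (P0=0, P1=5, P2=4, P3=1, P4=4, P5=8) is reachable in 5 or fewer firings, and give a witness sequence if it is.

YES — reachable via ⟨t1, t2, t2, t2, t2⟩ (5 firings)

step 1: fire t1:  (P0=2, P1=3, P2=1, P3=3, P4=3, P5=0) → (P0=0, P1=5, P2=0, P3=5, P4=4, P5=0)
step 2: fire t2:  (P0=0, P1=5, P2=0, P3=5, P4=4, P5=0) → (P0=0, P1=5, P2=1, P3=4, P4=4, P5=2)
step 3: fire t2:  (P0=0, P1=5, P2=1, P3=4, P4=4, P5=2) → (P0=0, P1=5, P2=2, P3=3, P4=4, P5=4)
step 4: fire t2:  (P0=0, P1=5, P2=2, P3=3, P4=4, P5=4) → (P0=0, P1=5, P2=3, P3=2, P4=4, P5=6)
step 5: fire t2:  (P0=0, P1=5, P2=3, P3=2, P4=4, P5=6) → (P0=0, P1=5, P2=4, P3=1, P4=4, P5=8)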